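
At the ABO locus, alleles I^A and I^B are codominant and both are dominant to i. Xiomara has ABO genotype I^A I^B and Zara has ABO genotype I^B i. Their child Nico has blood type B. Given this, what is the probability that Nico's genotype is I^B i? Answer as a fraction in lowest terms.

Cross I^A I^B × I^B i → 1/4 I^A I^B, 1/4 I^A i, 1/4 I^B I^B, 1/4 I^B i.
Type-B genotypes among offspring: I^B I^B (1/4), I^B i (1/4); total 1/2.
P(I^B i | type B) = (1/4) / (1/2) = 1/2.

1/2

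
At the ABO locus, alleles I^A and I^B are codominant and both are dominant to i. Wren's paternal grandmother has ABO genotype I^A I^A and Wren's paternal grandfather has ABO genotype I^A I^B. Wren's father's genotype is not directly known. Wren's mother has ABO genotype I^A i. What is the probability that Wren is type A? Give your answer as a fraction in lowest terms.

Wren's father's ABO genotype from I^A I^A × I^A I^B: 1/2 I^A I^A, 1/2 I^A I^B.
Crossing each possibility with the mother I^A i and summing P(type A): 1/2·1 + 1/2·1/2 = 3/4.

3/4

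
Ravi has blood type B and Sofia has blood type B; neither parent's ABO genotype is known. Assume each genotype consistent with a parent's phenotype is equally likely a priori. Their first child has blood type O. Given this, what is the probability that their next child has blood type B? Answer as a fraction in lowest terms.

3/4

Possible genotypes: Ravi ∈ {I^B I^B, I^B i}; Sofia ∈ {I^B I^B, I^B i}.
Weight each parental genotype pair by prior × P(type-O child):
  I^B i × I^B i: posterior weight 1; P(next child type B) = 3/4.
Weighted sum = 3/4.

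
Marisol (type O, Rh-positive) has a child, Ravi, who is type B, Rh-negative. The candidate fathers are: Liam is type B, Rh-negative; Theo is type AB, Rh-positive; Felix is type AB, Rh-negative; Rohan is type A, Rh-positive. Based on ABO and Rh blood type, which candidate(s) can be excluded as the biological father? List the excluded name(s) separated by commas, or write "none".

Rohan

A candidate is excluded only if no genotype consistent with his phenotype could produce a type B, Rh-negative child with a type O, Rh-positive mother.
Rohan (type A, Rh+): no genotype consistent with that phenotype can produce a type-B Rh- child with a type-O mother.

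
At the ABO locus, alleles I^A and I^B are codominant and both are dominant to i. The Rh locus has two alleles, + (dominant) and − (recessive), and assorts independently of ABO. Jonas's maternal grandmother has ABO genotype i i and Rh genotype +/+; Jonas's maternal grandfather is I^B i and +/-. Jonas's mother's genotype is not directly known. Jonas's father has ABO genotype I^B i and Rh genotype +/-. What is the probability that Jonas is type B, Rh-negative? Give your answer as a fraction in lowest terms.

5/64

Jonas's mother's ABO genotype from i i × I^B i: 1/2 I^B i, 1/2 i i.
Crossing each possibility with the father I^B i and summing P(type B): 1/2·3/4 + 1/2·1/2 = 5/8.
Similarly for Rh via the mother's Rh distribution: P(Rh-) = 1/8.
Independent loci: 5/8 × 1/8 = 5/64.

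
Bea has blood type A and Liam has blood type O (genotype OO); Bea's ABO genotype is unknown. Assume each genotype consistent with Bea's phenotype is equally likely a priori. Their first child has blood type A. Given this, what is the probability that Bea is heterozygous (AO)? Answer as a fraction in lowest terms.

Possible genotypes: Bea ∈ {AA, AO}; Liam ∈ {OO}.
Weight each parental genotype pair by prior × P(type-A child):
  AA × OO: posterior weight 2/3.
  AO × OO: posterior weight 1/3.
Sum the posterior weight over pairs where Bea is AO: 1/3.

1/3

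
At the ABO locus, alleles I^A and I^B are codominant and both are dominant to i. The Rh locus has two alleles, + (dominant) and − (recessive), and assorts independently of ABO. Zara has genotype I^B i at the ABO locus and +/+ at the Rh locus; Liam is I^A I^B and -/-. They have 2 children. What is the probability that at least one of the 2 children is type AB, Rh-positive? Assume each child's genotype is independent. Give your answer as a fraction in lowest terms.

ABO cross I^B i × I^A I^B → 1/4 A, 1/2 B, 1/4 AB.
Rh cross +/+ × -/- → 1 Rh+; so P(type AB, Rh-positive) = 1/4 × 1 = 1/4 per child.
P(none) = (3/4)^2 = 9/16; P(at least one) = 1 − 9/16 = 7/16.

7/16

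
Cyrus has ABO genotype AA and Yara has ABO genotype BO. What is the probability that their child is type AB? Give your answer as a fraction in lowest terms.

1/2

ABO cross AA × BO → offspring phenotypes: 1/2 A, 1/2 AB.
So P(type AB) = 1/2.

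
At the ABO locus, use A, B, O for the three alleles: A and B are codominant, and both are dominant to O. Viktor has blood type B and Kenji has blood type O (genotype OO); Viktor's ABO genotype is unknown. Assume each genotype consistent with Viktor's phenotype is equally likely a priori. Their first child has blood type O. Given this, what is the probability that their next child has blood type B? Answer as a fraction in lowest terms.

Possible genotypes: Viktor ∈ {BB, BO}; Kenji ∈ {OO}.
Weight each parental genotype pair by prior × P(type-O child):
  BO × OO: posterior weight 1; P(next child type B) = 1/2.
Weighted sum = 1/2.

1/2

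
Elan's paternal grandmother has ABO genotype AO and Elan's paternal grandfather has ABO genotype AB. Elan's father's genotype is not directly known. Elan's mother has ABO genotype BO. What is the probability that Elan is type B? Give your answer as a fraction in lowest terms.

3/8

Elan's father's ABO genotype from AO × AB: 1/4 AA, 1/4 AB, 1/4 AO, 1/4 BO.
Crossing each possibility with the mother BO and summing P(type B): 1/4·0 + 1/4·1/2 + 1/4·1/4 + 1/4·3/4 = 3/8.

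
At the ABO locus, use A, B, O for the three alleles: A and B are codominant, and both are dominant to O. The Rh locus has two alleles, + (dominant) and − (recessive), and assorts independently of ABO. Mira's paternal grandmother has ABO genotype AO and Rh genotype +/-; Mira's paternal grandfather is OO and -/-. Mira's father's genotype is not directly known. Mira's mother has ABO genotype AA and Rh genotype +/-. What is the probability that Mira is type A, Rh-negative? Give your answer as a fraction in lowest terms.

3/8

Mira's father's ABO genotype from AO × OO: 1/2 AO, 1/2 OO.
Crossing each possibility with the mother AA and summing P(type A): 1/2·1 + 1/2·1 = 1.
Similarly for Rh via the father's Rh distribution: P(Rh-) = 3/8.
Independent loci: 1 × 3/8 = 3/8.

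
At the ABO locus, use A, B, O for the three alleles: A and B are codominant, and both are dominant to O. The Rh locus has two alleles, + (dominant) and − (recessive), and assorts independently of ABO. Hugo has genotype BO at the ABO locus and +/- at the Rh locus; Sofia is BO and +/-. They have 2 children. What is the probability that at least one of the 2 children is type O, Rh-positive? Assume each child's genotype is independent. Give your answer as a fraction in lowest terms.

87/256

ABO cross BO × BO → 1/4 O, 3/4 B.
Rh cross +/- × +/- → 3/4 Rh+, 1/4 Rh-; so P(type O, Rh-positive) = 1/4 × 3/4 = 3/16 per child.
P(none) = (13/16)^2 = 169/256; P(at least one) = 1 − 169/256 = 87/256.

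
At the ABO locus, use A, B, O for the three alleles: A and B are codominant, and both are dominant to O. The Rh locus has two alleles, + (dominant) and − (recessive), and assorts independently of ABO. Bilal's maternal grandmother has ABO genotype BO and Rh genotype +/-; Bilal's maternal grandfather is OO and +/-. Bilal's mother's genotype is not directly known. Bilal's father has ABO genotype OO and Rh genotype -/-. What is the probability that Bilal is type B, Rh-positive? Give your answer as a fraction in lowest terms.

Bilal's mother's ABO genotype from BO × OO: 1/2 BO, 1/2 OO.
Crossing each possibility with the father OO and summing P(type B): 1/2·1/2 + 1/2·0 = 1/4.
Similarly for Rh via the mother's Rh distribution: P(Rh+) = 1/2.
Independent loci: 1/4 × 1/2 = 1/8.

1/8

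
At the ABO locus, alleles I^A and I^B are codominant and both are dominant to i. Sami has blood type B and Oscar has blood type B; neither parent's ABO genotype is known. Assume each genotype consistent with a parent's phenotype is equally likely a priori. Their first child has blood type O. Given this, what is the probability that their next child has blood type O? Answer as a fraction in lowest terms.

Possible genotypes: Sami ∈ {I^B I^B, I^B i}; Oscar ∈ {I^B I^B, I^B i}.
Weight each parental genotype pair by prior × P(type-O child):
  I^B i × I^B i: posterior weight 1; P(next child type O) = 1/4.
Weighted sum = 1/4.

1/4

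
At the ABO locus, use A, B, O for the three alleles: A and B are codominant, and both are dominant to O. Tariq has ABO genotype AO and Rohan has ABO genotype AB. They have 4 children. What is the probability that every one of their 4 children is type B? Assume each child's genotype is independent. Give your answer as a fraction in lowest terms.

1/256

ABO cross AO × AB → 1/2 A, 1/4 B, 1/4 AB.
So P(type B) = 1/4 per child.
All 4 independent: (1/4)^4 = 1/256.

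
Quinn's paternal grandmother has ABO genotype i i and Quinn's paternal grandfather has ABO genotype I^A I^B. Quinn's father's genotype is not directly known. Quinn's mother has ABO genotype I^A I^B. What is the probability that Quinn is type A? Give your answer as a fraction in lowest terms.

Quinn's father's ABO genotype from i i × I^A I^B: 1/2 I^A i, 1/2 I^B i.
Crossing each possibility with the mother I^A I^B and summing P(type A): 1/2·1/2 + 1/2·1/4 = 3/8.

3/8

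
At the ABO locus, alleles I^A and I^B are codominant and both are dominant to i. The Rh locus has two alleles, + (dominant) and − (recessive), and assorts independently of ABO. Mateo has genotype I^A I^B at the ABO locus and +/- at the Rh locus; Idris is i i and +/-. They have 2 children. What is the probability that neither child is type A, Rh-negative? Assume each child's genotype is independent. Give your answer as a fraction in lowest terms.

49/64

ABO cross I^A I^B × i i → 1/2 A, 1/2 B.
Rh cross +/- × +/- → 3/4 Rh+, 1/4 Rh-; so P(type A, Rh-negative) = 1/2 × 1/4 = 1/8 per child.
P(not type A, Rh-negative) = 7/8 for one child; (7/8)^2 = 49/64.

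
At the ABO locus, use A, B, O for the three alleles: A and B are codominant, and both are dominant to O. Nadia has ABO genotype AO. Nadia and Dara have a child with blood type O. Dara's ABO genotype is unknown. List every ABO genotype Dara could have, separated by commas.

AO, BO, OO

For each candidate genotype of Dara, check whether crossing it with AO can produce every observed child phenotype.
  AA → possible child types {A} ✗
  AB → possible child types {A, B, AB} ✗
  AO → possible child types {O, A} ✓
  BB → possible child types {B, AB} ✗
  BO → possible child types {O, A, B, AB} ✓
  OO → possible child types {O, A} ✓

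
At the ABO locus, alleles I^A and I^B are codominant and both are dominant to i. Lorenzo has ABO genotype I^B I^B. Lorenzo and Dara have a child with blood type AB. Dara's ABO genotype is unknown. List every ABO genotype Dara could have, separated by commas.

I^A I^A, I^A I^B, I^A i

For each candidate genotype of Dara, check whether crossing it with I^B I^B can produce every observed child phenotype.
  I^A I^A → possible child types {AB} ✓
  I^A I^B → possible child types {B, AB} ✓
  I^A i → possible child types {B, AB} ✓
  I^B I^B → possible child types {B} ✗
  I^B i → possible child types {B} ✗
  i i → possible child types {B} ✗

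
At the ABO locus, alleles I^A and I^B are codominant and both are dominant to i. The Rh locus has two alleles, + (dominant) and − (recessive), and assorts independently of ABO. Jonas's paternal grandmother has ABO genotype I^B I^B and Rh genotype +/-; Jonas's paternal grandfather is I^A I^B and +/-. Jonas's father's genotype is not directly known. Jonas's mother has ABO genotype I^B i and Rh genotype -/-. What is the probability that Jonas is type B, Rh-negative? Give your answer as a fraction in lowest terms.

Jonas's father's ABO genotype from I^B I^B × I^A I^B: 1/2 I^A I^B, 1/2 I^B I^B.
Crossing each possibility with the mother I^B i and summing P(type B): 1/2·1/2 + 1/2·1 = 3/4.
Similarly for Rh via the father's Rh distribution: P(Rh-) = 1/2.
Independent loci: 3/4 × 1/2 = 3/8.

3/8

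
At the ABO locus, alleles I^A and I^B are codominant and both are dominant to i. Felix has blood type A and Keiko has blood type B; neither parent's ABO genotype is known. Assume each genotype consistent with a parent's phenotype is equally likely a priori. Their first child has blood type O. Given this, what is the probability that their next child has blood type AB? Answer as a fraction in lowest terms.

1/4

Possible genotypes: Felix ∈ {I^A I^A, I^A i}; Keiko ∈ {I^B I^B, I^B i}.
Weight each parental genotype pair by prior × P(type-O child):
  I^A i × I^B i: posterior weight 1; P(next child type AB) = 1/4.
Weighted sum = 1/4.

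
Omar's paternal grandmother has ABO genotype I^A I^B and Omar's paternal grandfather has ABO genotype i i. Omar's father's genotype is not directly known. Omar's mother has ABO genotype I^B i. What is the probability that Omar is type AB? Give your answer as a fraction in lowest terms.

1/8

Omar's father's ABO genotype from I^A I^B × i i: 1/2 I^A i, 1/2 I^B i.
Crossing each possibility with the mother I^B i and summing P(type AB): 1/2·1/4 + 1/2·0 = 1/8.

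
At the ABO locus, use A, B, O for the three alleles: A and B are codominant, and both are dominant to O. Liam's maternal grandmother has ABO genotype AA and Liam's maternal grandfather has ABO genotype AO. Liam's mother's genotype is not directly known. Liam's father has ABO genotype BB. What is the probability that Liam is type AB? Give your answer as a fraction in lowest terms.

Liam's mother's ABO genotype from AA × AO: 1/2 AA, 1/2 AO.
Crossing each possibility with the father BB and summing P(type AB): 1/2·1 + 1/2·1/2 = 3/4.

3/4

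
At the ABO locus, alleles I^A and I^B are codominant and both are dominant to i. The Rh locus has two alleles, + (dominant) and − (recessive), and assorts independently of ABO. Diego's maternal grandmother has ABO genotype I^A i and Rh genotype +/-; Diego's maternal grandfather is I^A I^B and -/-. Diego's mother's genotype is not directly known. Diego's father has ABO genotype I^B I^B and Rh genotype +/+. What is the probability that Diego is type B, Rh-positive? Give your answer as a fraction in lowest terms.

1/2

Diego's mother's ABO genotype from I^A i × I^A I^B: 1/4 I^A I^A, 1/4 I^A I^B, 1/4 I^A i, 1/4 I^B i.
Crossing each possibility with the father I^B I^B and summing P(type B): 1/4·0 + 1/4·1/2 + 1/4·1/2 + 1/4·1 = 1/2.
Similarly for Rh via the mother's Rh distribution: P(Rh+) = 1.
Independent loci: 1/2 × 1 = 1/2.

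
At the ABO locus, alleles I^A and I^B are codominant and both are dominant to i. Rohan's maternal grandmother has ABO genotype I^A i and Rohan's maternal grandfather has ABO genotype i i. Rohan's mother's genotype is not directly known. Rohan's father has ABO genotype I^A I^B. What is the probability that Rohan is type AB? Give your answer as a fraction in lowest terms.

1/8

Rohan's mother's ABO genotype from I^A i × i i: 1/2 I^A i, 1/2 i i.
Crossing each possibility with the father I^A I^B and summing P(type AB): 1/2·1/4 + 1/2·0 = 1/8.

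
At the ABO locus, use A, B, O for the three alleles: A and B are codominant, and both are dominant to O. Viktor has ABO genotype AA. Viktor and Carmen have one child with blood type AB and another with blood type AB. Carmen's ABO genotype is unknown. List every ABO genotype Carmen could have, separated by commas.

AB, BB, BO

For each candidate genotype of Carmen, check whether crossing it with AA can produce every observed child phenotype.
  AA → possible child types {A} ✗
  AB → possible child types {A, AB} ✓
  AO → possible child types {A} ✗
  BB → possible child types {AB} ✓
  BO → possible child types {A, AB} ✓
  OO → possible child types {A} ✗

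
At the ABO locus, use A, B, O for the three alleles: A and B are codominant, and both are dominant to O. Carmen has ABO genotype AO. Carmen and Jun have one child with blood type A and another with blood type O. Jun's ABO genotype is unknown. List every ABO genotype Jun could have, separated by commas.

AO, BO, OO

For each candidate genotype of Jun, check whether crossing it with AO can produce every observed child phenotype.
  AA → possible child types {A} ✗
  AB → possible child types {A, B, AB} ✗
  AO → possible child types {O, A} ✓
  BB → possible child types {B, AB} ✗
  BO → possible child types {O, A, B, AB} ✓
  OO → possible child types {O, A} ✓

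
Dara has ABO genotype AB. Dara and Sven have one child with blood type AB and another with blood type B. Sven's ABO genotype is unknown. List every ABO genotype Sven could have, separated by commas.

AB, AO, BB, BO

For each candidate genotype of Sven, check whether crossing it with AB can produce every observed child phenotype.
  AA → possible child types {A, AB} ✗
  AB → possible child types {A, B, AB} ✓
  AO → possible child types {A, B, AB} ✓
  BB → possible child types {B, AB} ✓
  BO → possible child types {A, B, AB} ✓
  OO → possible child types {A, B} ✗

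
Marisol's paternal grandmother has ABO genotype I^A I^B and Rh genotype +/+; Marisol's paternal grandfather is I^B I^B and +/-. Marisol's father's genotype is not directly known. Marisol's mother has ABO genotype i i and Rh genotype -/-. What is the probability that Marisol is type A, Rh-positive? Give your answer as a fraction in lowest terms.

3/16

Marisol's father's ABO genotype from I^A I^B × I^B I^B: 1/2 I^A I^B, 1/2 I^B I^B.
Crossing each possibility with the mother i i and summing P(type A): 1/2·1/2 + 1/2·0 = 1/4.
Similarly for Rh via the father's Rh distribution: P(Rh+) = 3/4.
Independent loci: 1/4 × 3/4 = 3/16.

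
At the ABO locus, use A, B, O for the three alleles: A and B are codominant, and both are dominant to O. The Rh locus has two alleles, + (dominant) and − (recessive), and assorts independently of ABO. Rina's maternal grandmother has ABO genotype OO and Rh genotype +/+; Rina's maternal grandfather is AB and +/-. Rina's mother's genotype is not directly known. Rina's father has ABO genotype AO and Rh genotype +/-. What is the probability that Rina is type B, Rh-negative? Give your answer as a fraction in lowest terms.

Rina's mother's ABO genotype from OO × AB: 1/2 AO, 1/2 BO.
Crossing each possibility with the father AO and summing P(type B): 1/2·0 + 1/2·1/4 = 1/8.
Similarly for Rh via the mother's Rh distribution: P(Rh-) = 1/8.
Independent loci: 1/8 × 1/8 = 1/64.

1/64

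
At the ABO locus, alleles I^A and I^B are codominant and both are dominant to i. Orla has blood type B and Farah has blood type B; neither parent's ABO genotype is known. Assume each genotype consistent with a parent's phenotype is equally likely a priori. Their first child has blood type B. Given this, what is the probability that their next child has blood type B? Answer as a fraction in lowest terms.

19/20

Possible genotypes: Orla ∈ {I^B I^B, I^B i}; Farah ∈ {I^B I^B, I^B i}.
Weight each parental genotype pair by prior × P(type-B child):
  I^B I^B × I^B I^B: posterior weight 4/15; P(next child type B) = 1.
  I^B I^B × I^B i: posterior weight 4/15; P(next child type B) = 1.
  I^B i × I^B I^B: posterior weight 4/15; P(next child type B) = 1.
  I^B i × I^B i: posterior weight 1/5; P(next child type B) = 3/4.
Weighted sum = 19/20.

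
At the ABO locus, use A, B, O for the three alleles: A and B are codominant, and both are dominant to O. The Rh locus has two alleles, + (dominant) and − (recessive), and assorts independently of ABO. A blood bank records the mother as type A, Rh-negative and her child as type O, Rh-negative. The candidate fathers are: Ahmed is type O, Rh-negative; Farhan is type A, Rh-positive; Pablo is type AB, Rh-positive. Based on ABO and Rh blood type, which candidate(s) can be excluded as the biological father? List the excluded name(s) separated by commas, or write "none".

A candidate is excluded only if no genotype consistent with his phenotype could produce a type O, Rh-negative child with a type A, Rh-negative mother.
Pablo (type AB, Rh+): no genotype consistent with that phenotype can produce a type-O Rh- child with a type-A mother.

Pablo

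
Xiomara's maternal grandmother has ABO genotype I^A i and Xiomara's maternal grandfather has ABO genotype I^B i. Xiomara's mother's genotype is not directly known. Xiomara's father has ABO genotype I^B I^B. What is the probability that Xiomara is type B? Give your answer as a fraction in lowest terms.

3/4

Xiomara's mother's ABO genotype from I^A i × I^B i: 1/4 I^A I^B, 1/4 I^A i, 1/4 I^B i, 1/4 i i.
Crossing each possibility with the father I^B I^B and summing P(type B): 1/4·1/2 + 1/4·1/2 + 1/4·1 + 1/4·1 = 3/4.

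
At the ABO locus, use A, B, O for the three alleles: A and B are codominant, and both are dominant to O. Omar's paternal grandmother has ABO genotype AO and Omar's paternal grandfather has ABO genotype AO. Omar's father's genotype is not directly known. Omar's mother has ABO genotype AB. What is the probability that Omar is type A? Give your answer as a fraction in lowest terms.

Omar's father's ABO genotype from AO × AO: 1/4 AA, 1/2 AO, 1/4 OO.
Crossing each possibility with the mother AB and summing P(type A): 1/4·1/2 + 1/2·1/2 + 1/4·1/2 = 1/2.

1/2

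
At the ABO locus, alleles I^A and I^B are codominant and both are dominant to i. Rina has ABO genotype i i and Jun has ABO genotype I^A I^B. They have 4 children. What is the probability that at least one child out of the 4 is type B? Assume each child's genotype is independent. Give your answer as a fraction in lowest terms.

15/16

ABO cross i i × I^A I^B → 1/2 A, 1/2 B.
So P(type B) = 1/2 per child.
P(none) = (1/2)^4 = 1/16; P(at least one) = 1 − 1/16 = 15/16.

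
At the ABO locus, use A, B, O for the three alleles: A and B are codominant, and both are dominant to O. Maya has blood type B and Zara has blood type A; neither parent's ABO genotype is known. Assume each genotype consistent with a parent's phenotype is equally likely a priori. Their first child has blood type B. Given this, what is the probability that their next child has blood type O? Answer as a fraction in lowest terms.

Possible genotypes: Maya ∈ {BB, BO}; Zara ∈ {AA, AO}.
Weight each parental genotype pair by prior × P(type-B child):
  BB × AO: posterior weight 2/3; P(next child type O) = 0.
  BO × AO: posterior weight 1/3; P(next child type O) = 1/4.
Weighted sum = 1/12.

1/12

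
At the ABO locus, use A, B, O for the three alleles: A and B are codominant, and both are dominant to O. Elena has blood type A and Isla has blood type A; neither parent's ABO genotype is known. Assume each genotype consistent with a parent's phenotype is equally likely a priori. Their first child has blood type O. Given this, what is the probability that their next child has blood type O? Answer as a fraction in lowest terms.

1/4

Possible genotypes: Elena ∈ {AA, AO}; Isla ∈ {AA, AO}.
Weight each parental genotype pair by prior × P(type-O child):
  AO × AO: posterior weight 1; P(next child type O) = 1/4.
Weighted sum = 1/4.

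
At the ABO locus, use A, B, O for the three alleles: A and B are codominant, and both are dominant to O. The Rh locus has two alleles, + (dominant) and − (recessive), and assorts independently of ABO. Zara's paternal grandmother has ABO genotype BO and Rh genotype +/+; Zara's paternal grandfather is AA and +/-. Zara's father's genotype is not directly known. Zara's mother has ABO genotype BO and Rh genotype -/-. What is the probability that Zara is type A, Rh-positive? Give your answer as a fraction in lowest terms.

Zara's father's ABO genotype from BO × AA: 1/2 AB, 1/2 AO.
Crossing each possibility with the mother BO and summing P(type A): 1/2·1/4 + 1/2·1/4 = 1/4.
Similarly for Rh via the father's Rh distribution: P(Rh+) = 3/4.
Independent loci: 1/4 × 3/4 = 3/16.

3/16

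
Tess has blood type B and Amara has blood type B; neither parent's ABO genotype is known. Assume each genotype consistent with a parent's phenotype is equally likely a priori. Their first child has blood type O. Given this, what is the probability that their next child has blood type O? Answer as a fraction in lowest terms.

1/4

Possible genotypes: Tess ∈ {BB, BO}; Amara ∈ {BB, BO}.
Weight each parental genotype pair by prior × P(type-O child):
  BO × BO: posterior weight 1; P(next child type O) = 1/4.
Weighted sum = 1/4.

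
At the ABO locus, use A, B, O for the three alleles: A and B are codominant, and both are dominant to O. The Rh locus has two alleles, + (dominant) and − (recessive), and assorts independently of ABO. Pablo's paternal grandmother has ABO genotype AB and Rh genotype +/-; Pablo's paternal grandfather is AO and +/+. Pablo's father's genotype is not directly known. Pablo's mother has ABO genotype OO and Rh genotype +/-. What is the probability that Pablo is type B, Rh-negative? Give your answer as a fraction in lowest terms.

Pablo's father's ABO genotype from AB × AO: 1/4 AA, 1/4 AB, 1/4 AO, 1/4 BO.
Crossing each possibility with the mother OO and summing P(type B): 1/4·0 + 1/4·1/2 + 1/4·0 + 1/4·1/2 = 1/4.
Similarly for Rh via the father's Rh distribution: P(Rh-) = 1/8.
Independent loci: 1/4 × 1/8 = 1/32.

1/32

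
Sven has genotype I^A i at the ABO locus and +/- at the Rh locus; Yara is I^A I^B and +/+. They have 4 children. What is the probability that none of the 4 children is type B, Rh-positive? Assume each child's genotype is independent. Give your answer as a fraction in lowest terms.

81/256

ABO cross I^A i × I^A I^B → 1/2 A, 1/4 B, 1/4 AB.
Rh cross +/- × +/+ → 1 Rh+; so P(type B, Rh-positive) = 1/4 × 1 = 1/4 per child.
P(not type B, Rh-positive) = 3/4 for one child; (3/4)^4 = 81/256.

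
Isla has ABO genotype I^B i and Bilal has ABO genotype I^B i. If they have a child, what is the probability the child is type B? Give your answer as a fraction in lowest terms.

ABO cross I^B i × I^B i → offspring phenotypes: 1/4 O, 3/4 B.
So P(type B) = 3/4.

3/4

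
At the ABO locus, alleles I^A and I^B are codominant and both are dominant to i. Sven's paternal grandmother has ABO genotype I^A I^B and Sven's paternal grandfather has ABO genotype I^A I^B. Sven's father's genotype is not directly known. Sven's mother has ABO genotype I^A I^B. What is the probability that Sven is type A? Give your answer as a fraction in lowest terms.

1/4

Sven's father's ABO genotype from I^A I^B × I^A I^B: 1/4 I^A I^A, 1/2 I^A I^B, 1/4 I^B I^B.
Crossing each possibility with the mother I^A I^B and summing P(type A): 1/4·1/2 + 1/2·1/4 + 1/4·0 = 1/4.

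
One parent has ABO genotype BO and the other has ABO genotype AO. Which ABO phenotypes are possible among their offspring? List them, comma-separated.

O, A, B, AB

Gametes from BO × AO give offspring ABO genotypes AB, AO, BO, OO, i.e. phenotypes O, A, B, AB.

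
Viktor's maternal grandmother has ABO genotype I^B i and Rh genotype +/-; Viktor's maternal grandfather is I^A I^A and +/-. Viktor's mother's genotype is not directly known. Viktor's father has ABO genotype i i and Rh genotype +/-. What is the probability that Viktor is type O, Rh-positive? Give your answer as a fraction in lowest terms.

Viktor's mother's ABO genotype from I^B i × I^A I^A: 1/2 I^A I^B, 1/2 I^A i.
Crossing each possibility with the father i i and summing P(type O): 1/2·0 + 1/2·1/2 = 1/4.
Similarly for Rh via the mother's Rh distribution: P(Rh+) = 3/4.
Independent loci: 1/4 × 3/4 = 3/16.

3/16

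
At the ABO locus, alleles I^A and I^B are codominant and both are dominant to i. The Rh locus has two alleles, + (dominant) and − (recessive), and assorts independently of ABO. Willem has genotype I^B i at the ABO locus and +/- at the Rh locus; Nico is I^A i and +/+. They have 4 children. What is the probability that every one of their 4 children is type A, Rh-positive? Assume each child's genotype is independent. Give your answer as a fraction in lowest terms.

ABO cross I^B i × I^A i → 1/4 O, 1/4 A, 1/4 B, 1/4 AB.
Rh cross +/- × +/+ → 1 Rh+; so P(type A, Rh-positive) = 1/4 × 1 = 1/4 per child.
All 4 independent: (1/4)^4 = 1/256.

1/256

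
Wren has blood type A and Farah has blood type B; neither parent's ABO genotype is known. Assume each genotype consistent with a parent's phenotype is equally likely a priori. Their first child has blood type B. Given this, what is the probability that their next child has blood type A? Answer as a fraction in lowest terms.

Possible genotypes: Wren ∈ {I^A I^A, I^A i}; Farah ∈ {I^B I^B, I^B i}.
Weight each parental genotype pair by prior × P(type-B child):
  I^A i × I^B I^B: posterior weight 2/3; P(next child type A) = 0.
  I^A i × I^B i: posterior weight 1/3; P(next child type A) = 1/4.
Weighted sum = 1/12.

1/12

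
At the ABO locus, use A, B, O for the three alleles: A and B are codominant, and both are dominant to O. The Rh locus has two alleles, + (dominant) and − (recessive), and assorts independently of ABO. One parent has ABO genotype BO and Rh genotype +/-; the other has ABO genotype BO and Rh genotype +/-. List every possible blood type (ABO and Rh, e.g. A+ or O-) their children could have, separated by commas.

Gametes from BO × BO give offspring ABO genotypes BB, BO, OO, i.e. phenotypes O, B.
Rh cross +/- × +/- → phenotypes Rh+, Rh-.
Combining independently: O+, O-, B+, B-.

O+, O-, B+, B-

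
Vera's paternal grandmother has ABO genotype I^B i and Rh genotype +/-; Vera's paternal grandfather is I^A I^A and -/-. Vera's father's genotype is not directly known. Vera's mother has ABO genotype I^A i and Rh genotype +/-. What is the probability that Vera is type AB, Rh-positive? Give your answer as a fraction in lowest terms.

Vera's father's ABO genotype from I^B i × I^A I^A: 1/2 I^A I^B, 1/2 I^A i.
Crossing each possibility with the mother I^A i and summing P(type AB): 1/2·1/4 + 1/2·0 = 1/8.
Similarly for Rh via the father's Rh distribution: P(Rh+) = 5/8.
Independent loci: 1/8 × 5/8 = 5/64.

5/64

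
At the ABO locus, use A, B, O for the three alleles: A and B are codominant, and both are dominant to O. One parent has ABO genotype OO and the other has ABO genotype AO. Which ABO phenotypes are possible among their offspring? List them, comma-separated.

Gametes from OO × AO give offspring ABO genotypes AO, OO, i.e. phenotypes O, A.

O, A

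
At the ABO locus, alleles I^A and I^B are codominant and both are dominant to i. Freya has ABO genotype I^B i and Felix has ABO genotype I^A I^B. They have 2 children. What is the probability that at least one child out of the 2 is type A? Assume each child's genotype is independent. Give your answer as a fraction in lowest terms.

ABO cross I^B i × I^A I^B → 1/4 A, 1/2 B, 1/4 AB.
So P(type A) = 1/4 per child.
P(none) = (3/4)^2 = 9/16; P(at least one) = 1 − 9/16 = 7/16.

7/16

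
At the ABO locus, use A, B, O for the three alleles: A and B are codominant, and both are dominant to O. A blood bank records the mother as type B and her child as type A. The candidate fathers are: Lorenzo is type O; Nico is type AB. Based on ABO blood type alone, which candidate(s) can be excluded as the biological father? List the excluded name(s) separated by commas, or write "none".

A candidate is excluded only if no genotype consistent with his phenotype could produce a type A child with a type B mother.
Lorenzo (type O): no genotype consistent with that phenotype can produce a type-A child with a type-B mother.

Lorenzo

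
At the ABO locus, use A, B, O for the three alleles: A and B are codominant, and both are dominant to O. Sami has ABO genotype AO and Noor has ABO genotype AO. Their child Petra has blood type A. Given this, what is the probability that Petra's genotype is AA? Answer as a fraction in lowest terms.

1/3

Cross AO × AO → 1/4 AA, 1/2 AO, 1/4 OO.
Type-A genotypes among offspring: AA (1/4), AO (1/2); total 3/4.
P(AA | type A) = (1/4) / (3/4) = 1/3.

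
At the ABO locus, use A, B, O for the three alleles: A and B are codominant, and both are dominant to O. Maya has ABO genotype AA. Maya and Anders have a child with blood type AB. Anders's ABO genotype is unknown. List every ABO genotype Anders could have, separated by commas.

For each candidate genotype of Anders, check whether crossing it with AA can produce every observed child phenotype.
  AA → possible child types {A} ✗
  AB → possible child types {A, AB} ✓
  AO → possible child types {A} ✗
  BB → possible child types {AB} ✓
  BO → possible child types {A, AB} ✓
  OO → possible child types {A} ✗

AB, BB, BO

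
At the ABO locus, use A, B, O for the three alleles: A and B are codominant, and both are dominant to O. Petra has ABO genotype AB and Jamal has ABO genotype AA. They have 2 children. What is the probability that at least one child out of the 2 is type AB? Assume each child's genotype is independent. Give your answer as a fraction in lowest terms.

ABO cross AB × AA → 1/2 A, 1/2 AB.
So P(type AB) = 1/2 per child.
P(none) = (1/2)^2 = 1/4; P(at least one) = 1 − 1/4 = 3/4.

3/4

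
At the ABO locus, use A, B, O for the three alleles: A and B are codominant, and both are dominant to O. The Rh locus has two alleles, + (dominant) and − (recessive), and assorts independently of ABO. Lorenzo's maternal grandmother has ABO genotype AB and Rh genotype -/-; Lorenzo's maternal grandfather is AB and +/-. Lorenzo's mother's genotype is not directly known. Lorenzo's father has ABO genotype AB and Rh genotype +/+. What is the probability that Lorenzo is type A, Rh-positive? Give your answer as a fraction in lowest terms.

Lorenzo's mother's ABO genotype from AB × AB: 1/4 AA, 1/2 AB, 1/4 BB.
Crossing each possibility with the father AB and summing P(type A): 1/4·1/2 + 1/2·1/4 + 1/4·0 = 1/4.
Similarly for Rh via the mother's Rh distribution: P(Rh+) = 1.
Independent loci: 1/4 × 1 = 1/4.

1/4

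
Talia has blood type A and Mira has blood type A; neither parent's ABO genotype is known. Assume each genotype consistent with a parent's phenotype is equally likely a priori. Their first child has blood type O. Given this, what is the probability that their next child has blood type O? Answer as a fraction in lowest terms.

Possible genotypes: Talia ∈ {AA, AO}; Mira ∈ {AA, AO}.
Weight each parental genotype pair by prior × P(type-O child):
  AO × AO: posterior weight 1; P(next child type O) = 1/4.
Weighted sum = 1/4.

1/4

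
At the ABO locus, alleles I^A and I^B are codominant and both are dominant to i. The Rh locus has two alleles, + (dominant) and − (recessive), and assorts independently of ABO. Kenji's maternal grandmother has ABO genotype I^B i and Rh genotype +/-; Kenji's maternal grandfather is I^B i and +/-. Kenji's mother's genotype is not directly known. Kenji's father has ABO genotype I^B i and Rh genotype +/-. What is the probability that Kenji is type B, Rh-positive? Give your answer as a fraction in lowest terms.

Kenji's mother's ABO genotype from I^B i × I^B i: 1/4 I^B I^B, 1/2 I^B i, 1/4 i i.
Crossing each possibility with the father I^B i and summing P(type B): 1/4·1 + 1/2·3/4 + 1/4·1/2 = 3/4.
Similarly for Rh via the mother's Rh distribution: P(Rh+) = 3/4.
Independent loci: 3/4 × 3/4 = 9/16.

9/16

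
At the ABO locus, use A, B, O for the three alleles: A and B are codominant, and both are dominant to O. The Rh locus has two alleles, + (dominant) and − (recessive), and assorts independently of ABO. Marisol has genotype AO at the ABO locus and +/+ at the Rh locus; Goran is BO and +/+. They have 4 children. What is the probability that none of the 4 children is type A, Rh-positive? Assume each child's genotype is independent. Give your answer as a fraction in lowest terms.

ABO cross AO × BO → 1/4 O, 1/4 A, 1/4 B, 1/4 AB.
Rh cross +/+ × +/+ → 1 Rh+; so P(type A, Rh-positive) = 1/4 × 1 = 1/4 per child.
P(not type A, Rh-positive) = 3/4 for one child; (3/4)^4 = 81/256.

81/256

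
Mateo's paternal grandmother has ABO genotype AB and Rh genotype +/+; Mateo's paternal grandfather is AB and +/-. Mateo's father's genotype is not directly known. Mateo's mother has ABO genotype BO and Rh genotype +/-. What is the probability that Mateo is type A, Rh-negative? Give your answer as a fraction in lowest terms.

1/32

Mateo's father's ABO genotype from AB × AB: 1/4 AA, 1/2 AB, 1/4 BB.
Crossing each possibility with the mother BO and summing P(type A): 1/4·1/2 + 1/2·1/4 + 1/4·0 = 1/4.
Similarly for Rh via the father's Rh distribution: P(Rh-) = 1/8.
Independent loci: 1/4 × 1/8 = 1/32.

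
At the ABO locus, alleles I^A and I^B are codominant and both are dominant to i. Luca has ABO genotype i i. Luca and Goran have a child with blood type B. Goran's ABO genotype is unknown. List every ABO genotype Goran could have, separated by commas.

I^A I^B, I^B I^B, I^B i

For each candidate genotype of Goran, check whether crossing it with i i can produce every observed child phenotype.
  I^A I^A → possible child types {A} ✗
  I^A I^B → possible child types {A, B} ✓
  I^A i → possible child types {O, A} ✗
  I^B I^B → possible child types {B} ✓
  I^B i → possible child types {O, B} ✓
  i i → possible child types {O} ✗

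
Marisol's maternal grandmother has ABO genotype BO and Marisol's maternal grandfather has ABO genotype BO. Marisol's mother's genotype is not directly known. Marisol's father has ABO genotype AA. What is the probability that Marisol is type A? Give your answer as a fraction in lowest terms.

1/2

Marisol's mother's ABO genotype from BO × BO: 1/4 BB, 1/2 BO, 1/4 OO.
Crossing each possibility with the father AA and summing P(type A): 1/4·0 + 1/2·1/2 + 1/4·1 = 1/2.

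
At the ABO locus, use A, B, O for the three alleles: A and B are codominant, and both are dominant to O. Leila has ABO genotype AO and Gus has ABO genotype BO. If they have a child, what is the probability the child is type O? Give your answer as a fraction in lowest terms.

ABO cross AO × BO → offspring phenotypes: 1/4 O, 1/4 A, 1/4 B, 1/4 AB.
So P(type O) = 1/4.

1/4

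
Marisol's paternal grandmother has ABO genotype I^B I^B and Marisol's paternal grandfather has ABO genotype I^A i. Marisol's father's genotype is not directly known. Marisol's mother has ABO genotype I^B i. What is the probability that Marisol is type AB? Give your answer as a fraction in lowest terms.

Marisol's father's ABO genotype from I^B I^B × I^A i: 1/2 I^A I^B, 1/2 I^B i.
Crossing each possibility with the mother I^B i and summing P(type AB): 1/2·1/4 + 1/2·0 = 1/8.

1/8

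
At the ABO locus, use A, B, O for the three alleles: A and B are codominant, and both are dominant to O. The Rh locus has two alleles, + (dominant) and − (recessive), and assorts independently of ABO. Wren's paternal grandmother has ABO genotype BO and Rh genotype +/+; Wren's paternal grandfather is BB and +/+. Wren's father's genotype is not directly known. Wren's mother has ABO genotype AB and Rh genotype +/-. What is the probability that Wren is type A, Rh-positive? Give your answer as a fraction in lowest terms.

Wren's father's ABO genotype from BO × BB: 1/2 BB, 1/2 BO.
Crossing each possibility with the mother AB and summing P(type A): 1/2·0 + 1/2·1/4 = 1/8.
Similarly for Rh via the father's Rh distribution: P(Rh+) = 1.
Independent loci: 1/8 × 1 = 1/8.

1/8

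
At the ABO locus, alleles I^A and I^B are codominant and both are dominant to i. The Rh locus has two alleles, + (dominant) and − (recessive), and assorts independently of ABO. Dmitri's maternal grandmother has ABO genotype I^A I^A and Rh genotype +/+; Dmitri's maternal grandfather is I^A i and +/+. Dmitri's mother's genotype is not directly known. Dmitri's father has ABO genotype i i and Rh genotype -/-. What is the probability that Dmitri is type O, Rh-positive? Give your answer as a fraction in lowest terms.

Dmitri's mother's ABO genotype from I^A I^A × I^A i: 1/2 I^A I^A, 1/2 I^A i.
Crossing each possibility with the father i i and summing P(type O): 1/2·0 + 1/2·1/2 = 1/4.
Similarly for Rh via the mother's Rh distribution: P(Rh+) = 1.
Independent loci: 1/4 × 1 = 1/4.

1/4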